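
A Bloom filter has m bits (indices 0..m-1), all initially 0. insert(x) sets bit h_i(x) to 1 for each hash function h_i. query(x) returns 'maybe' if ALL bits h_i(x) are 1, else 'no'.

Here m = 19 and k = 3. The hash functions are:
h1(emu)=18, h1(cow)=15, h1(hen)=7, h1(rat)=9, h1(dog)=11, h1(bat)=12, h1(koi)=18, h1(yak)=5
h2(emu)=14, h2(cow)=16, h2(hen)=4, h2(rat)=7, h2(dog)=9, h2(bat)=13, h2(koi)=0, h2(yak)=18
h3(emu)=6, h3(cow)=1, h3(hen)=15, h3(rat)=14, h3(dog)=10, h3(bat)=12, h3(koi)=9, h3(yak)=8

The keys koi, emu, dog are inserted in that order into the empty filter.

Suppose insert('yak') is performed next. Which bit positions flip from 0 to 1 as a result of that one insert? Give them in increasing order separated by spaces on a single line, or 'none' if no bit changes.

Answer: 5 8

Derivation:
Start: bits=0000000000000000000
After insert 'koi': sets bits 0 9 18 -> bits=1000000001000000001
After insert 'emu': sets bits 6 14 18 -> bits=1000001001000010001
After insert 'dog': sets bits 9 10 11 -> bits=1000001001110010001
insert 'yak' would touch bits 5 8 18; currently bit5=0, bit8=0, bit18=1
Bits that are 0 among those (would change 0->1): 5 8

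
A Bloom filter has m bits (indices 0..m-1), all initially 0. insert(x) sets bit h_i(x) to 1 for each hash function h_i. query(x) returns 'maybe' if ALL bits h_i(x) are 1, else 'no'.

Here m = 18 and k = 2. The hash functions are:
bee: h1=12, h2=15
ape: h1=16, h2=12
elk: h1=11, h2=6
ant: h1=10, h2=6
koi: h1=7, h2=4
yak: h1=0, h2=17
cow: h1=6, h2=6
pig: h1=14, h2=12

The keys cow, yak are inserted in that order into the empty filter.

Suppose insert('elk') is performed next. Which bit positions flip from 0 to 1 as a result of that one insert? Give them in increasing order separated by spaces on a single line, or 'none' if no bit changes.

Answer: 11

Derivation:
Start: bits=000000000000000000
After insert 'cow': sets bits 6 -> bits=000000100000000000
After insert 'yak': sets bits 0 17 -> bits=100000100000000001
insert 'elk' would touch bits 6 11; currently bit6=1, bit11=0
Bits that are 0 among those (would change 0->1): 11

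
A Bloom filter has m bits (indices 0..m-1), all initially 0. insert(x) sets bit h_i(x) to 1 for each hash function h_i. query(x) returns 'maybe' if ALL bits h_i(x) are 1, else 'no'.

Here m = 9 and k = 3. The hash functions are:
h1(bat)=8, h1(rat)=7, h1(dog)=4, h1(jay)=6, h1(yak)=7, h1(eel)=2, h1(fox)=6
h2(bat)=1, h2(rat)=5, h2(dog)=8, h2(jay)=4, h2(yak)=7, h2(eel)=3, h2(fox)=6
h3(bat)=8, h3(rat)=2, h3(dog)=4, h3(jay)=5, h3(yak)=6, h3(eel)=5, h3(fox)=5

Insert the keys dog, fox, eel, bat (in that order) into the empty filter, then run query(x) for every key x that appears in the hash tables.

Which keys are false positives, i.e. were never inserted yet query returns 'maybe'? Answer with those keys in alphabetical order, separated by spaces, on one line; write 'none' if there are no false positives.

Answer: jay

Derivation:
Start: bits=000000000
After insert 'dog': sets bits 4 8 -> bits=000010001
After insert 'fox': sets bits 5 6 -> bits=000011101
After insert 'eel': sets bits 2 3 5 -> bits=001111101
After insert 'bat': sets bits 1 8 -> bits=011111101
Not inserted: jay rat yak — query each against bits=011111101:
query jay: checks bit4=1, bit5=1, bit6=1 (all 1) -> maybe => FALSE POSITIVE
query rat: checks bit2=1, bit5=1, bit7=0 (has a 0) -> no => not a false positive
query yak: checks bit6=1, bit7=0 (has a 0) -> no => not a false positive
False positives (alphabetical): jay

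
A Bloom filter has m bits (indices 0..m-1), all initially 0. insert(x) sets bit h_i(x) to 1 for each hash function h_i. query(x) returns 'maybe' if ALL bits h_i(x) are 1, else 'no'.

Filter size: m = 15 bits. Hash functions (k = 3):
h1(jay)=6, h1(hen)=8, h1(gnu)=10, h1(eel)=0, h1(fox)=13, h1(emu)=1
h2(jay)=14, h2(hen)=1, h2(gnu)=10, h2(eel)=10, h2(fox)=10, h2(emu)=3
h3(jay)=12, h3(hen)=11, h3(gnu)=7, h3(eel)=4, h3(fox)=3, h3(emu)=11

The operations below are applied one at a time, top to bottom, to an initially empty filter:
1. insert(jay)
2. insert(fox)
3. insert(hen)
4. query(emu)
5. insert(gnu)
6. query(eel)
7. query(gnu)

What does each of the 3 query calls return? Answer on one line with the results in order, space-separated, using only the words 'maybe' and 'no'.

Answer: maybe no maybe

Derivation:
Start: bits=000000000000000
Op 1: insert jay -> sets bits 6 12 14 -> bits=000000100000101
Op 2: insert fox -> sets bits 3 10 13 -> bits=000100100010111
Op 3: insert hen -> sets bits 1 8 11 -> bits=010100101011111
Op 4: query emu -> checks bit1=1, bit3=1, bit11=1 (all 1) -> maybe
Op 5: insert gnu -> sets bits 7 10 -> bits=010100111011111
Op 6: query eel -> checks bit0=0, bit4=0, bit10=1 (has a 0) -> no
Op 7: query gnu -> checks bit7=1, bit10=1 (all 1) -> maybe
Query results in order: maybe no maybe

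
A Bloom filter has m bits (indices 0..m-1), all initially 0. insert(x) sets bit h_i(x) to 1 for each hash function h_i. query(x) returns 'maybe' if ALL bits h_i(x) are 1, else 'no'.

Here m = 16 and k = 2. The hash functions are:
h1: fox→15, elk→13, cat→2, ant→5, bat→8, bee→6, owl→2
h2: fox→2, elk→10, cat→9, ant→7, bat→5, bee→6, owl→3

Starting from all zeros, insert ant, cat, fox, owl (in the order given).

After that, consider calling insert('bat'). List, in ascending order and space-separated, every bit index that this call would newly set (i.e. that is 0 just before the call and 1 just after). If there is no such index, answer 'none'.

Answer: 8

Derivation:
Start: bits=0000000000000000
After insert 'ant': sets bits 5 7 -> bits=0000010100000000
After insert 'cat': sets bits 2 9 -> bits=0010010101000000
After insert 'fox': sets bits 2 15 -> bits=0010010101000001
After insert 'owl': sets bits 2 3 -> bits=0011010101000001
insert 'bat' would touch bits 5 8; currently bit5=1, bit8=0
Bits that are 0 among those (would change 0->1): 8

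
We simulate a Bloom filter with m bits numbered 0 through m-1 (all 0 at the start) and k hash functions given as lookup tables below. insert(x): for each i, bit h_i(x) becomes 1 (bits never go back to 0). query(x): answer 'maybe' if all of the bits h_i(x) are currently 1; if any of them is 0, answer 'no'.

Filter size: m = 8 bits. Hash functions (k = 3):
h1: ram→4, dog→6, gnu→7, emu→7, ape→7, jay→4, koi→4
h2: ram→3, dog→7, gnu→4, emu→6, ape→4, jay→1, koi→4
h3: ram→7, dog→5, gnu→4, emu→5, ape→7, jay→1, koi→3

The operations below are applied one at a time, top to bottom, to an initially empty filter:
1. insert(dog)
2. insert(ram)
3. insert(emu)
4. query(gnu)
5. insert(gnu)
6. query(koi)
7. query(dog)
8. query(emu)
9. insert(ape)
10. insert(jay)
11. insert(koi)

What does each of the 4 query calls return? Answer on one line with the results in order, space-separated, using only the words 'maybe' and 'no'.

Start: bits=00000000
Op 1: insert dog -> sets bits 5 6 7 -> bits=00000111
Op 2: insert ram -> sets bits 3 4 7 -> bits=00011111
Op 3: insert emu -> sets bits 5 6 7 -> bits=00011111
Op 4: query gnu -> checks bit4=1, bit7=1 (all 1) -> maybe
Op 5: insert gnu -> sets bits 4 7 -> bits=00011111
Op 6: query koi -> checks bit3=1, bit4=1 (all 1) -> maybe
Op 7: query dog -> checks bit5=1, bit6=1, bit7=1 (all 1) -> maybe
Op 8: query emu -> checks bit5=1, bit6=1, bit7=1 (all 1) -> maybe
Op 9: insert ape -> sets bits 4 7 -> bits=00011111
Op 10: insert jay -> sets bits 1 4 -> bits=01011111
Op 11: insert koi -> sets bits 3 4 -> bits=01011111
Query results in order: maybe maybe maybe maybe

Answer: maybe maybe maybe maybe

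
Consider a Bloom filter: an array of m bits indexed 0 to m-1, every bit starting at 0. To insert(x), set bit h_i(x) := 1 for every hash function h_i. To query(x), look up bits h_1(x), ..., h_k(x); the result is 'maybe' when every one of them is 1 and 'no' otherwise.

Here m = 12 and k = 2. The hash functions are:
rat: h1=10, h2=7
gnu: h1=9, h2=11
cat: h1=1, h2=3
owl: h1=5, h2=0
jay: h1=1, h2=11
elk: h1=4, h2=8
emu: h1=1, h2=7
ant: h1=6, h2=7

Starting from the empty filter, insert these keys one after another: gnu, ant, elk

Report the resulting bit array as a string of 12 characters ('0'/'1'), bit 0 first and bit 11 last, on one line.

Answer: 000010111101

Derivation:
Start: bits=000000000000
After insert 'gnu': sets bits 9 11 -> bits=000000000101
After insert 'ant': sets bits 6 7 -> bits=000000110101
After insert 'elk': sets bits 4 8 -> bits=000010111101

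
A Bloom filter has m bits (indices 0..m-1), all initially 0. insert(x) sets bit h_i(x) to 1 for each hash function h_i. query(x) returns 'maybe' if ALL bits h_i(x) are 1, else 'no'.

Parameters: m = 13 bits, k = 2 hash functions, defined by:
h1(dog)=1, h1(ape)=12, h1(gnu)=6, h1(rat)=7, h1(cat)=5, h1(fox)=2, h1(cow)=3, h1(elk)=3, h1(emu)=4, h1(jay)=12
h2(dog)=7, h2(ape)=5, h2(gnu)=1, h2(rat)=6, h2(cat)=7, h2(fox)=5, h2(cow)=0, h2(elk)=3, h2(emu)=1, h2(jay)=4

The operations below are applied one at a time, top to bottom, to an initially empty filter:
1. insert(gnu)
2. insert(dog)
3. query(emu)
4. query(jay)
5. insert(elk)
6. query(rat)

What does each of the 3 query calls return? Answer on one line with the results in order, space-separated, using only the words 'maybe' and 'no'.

Answer: no no maybe

Derivation:
Start: bits=0000000000000
Op 1: insert gnu -> sets bits 1 6 -> bits=0100001000000
Op 2: insert dog -> sets bits 1 7 -> bits=0100001100000
Op 3: query emu -> checks bit1=1, bit4=0 (has a 0) -> no
Op 4: query jay -> checks bit4=0, bit12=0 (has a 0) -> no
Op 5: insert elk -> sets bits 3 -> bits=0101001100000
Op 6: query rat -> checks bit6=1, bit7=1 (all 1) -> maybe
Query results in order: no no maybe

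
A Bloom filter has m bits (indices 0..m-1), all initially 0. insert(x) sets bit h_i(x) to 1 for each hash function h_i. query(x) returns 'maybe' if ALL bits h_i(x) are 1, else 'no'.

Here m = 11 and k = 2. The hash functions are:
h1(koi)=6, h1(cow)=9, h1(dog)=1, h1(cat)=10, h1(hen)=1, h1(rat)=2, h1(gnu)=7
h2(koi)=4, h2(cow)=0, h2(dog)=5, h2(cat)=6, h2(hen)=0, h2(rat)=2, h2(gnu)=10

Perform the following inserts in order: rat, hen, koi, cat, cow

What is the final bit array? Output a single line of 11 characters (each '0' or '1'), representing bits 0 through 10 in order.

Answer: 11101010011

Derivation:
Start: bits=00000000000
After insert 'rat': sets bits 2 -> bits=00100000000
After insert 'hen': sets bits 0 1 -> bits=11100000000
After insert 'koi': sets bits 4 6 -> bits=11101010000
After insert 'cat': sets bits 6 10 -> bits=11101010001
After insert 'cow': sets bits 0 9 -> bits=11101010011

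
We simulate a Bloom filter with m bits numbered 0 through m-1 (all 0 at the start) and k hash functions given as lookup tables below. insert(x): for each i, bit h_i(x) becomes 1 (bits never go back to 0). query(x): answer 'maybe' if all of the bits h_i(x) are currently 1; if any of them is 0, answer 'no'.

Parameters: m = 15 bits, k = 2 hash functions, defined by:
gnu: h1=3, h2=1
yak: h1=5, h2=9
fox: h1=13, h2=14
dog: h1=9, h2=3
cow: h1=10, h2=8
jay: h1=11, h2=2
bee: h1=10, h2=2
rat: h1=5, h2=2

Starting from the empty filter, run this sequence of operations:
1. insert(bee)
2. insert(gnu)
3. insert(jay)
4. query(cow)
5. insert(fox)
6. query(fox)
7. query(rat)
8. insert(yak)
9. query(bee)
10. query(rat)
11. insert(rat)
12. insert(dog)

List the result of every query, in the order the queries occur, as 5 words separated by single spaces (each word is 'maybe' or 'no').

Answer: no maybe no maybe maybe

Derivation:
Start: bits=000000000000000
Op 1: insert bee -> sets bits 2 10 -> bits=001000000010000
Op 2: insert gnu -> sets bits 1 3 -> bits=011100000010000
Op 3: insert jay -> sets bits 2 11 -> bits=011100000011000
Op 4: query cow -> checks bit8=0, bit10=1 (has a 0) -> no
Op 5: insert fox -> sets bits 13 14 -> bits=011100000011011
Op 6: query fox -> checks bit13=1, bit14=1 (all 1) -> maybe
Op 7: query rat -> checks bit2=1, bit5=0 (has a 0) -> no
Op 8: insert yak -> sets bits 5 9 -> bits=011101000111011
Op 9: query bee -> checks bit2=1, bit10=1 (all 1) -> maybe
Op 10: query rat -> checks bit2=1, bit5=1 (all 1) -> maybe
Op 11: insert rat -> sets bits 2 5 -> bits=011101000111011
Op 12: insert dog -> sets bits 3 9 -> bits=011101000111011
Query results in order: no maybe no maybe maybe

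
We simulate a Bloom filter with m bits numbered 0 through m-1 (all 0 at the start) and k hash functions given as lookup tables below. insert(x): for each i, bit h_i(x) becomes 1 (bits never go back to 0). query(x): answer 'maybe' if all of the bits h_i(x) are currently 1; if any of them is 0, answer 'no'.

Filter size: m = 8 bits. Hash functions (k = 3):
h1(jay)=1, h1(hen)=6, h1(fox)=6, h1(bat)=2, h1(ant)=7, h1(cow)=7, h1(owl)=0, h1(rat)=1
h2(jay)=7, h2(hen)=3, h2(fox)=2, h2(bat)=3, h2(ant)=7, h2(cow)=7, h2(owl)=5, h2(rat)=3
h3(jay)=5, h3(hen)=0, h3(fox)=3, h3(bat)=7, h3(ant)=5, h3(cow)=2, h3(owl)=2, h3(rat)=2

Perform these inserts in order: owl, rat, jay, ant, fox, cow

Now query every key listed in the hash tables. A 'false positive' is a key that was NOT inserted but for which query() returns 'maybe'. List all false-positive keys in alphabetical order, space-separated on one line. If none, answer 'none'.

Answer: bat hen

Derivation:
Start: bits=00000000
After insert 'owl': sets bits 0 2 5 -> bits=10100100
After insert 'rat': sets bits 1 2 3 -> bits=11110100
After insert 'jay': sets bits 1 5 7 -> bits=11110101
After insert 'ant': sets bits 5 7 -> bits=11110101
After insert 'fox': sets bits 2 3 6 -> bits=11110111
After insert 'cow': sets bits 2 7 -> bits=11110111
Not inserted: bat hen — query each against bits=11110111:
query bat: checks bit2=1, bit3=1, bit7=1 (all 1) -> maybe => FALSE POSITIVE
query hen: checks bit0=1, bit3=1, bit6=1 (all 1) -> maybe => FALSE POSITIVE
False positives (alphabetical): bat hen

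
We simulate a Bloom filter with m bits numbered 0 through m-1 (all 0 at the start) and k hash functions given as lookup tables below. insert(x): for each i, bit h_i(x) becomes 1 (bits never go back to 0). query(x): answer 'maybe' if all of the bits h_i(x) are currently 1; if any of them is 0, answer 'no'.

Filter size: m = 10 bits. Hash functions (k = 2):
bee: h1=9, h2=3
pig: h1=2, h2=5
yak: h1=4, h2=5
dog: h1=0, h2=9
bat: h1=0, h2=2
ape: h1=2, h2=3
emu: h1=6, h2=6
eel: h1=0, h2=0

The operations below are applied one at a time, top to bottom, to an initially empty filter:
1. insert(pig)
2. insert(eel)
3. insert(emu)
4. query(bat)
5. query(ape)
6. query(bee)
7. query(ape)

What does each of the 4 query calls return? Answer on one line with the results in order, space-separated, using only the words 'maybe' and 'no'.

Answer: maybe no no no

Derivation:
Start: bits=0000000000
Op 1: insert pig -> sets bits 2 5 -> bits=0010010000
Op 2: insert eel -> sets bits 0 -> bits=1010010000
Op 3: insert emu -> sets bits 6 -> bits=1010011000
Op 4: query bat -> checks bit0=1, bit2=1 (all 1) -> maybe
Op 5: query ape -> checks bit2=1, bit3=0 (has a 0) -> no
Op 6: query bee -> checks bit3=0, bit9=0 (has a 0) -> no
Op 7: query ape -> checks bit2=1, bit3=0 (has a 0) -> no
Query results in order: maybe no no no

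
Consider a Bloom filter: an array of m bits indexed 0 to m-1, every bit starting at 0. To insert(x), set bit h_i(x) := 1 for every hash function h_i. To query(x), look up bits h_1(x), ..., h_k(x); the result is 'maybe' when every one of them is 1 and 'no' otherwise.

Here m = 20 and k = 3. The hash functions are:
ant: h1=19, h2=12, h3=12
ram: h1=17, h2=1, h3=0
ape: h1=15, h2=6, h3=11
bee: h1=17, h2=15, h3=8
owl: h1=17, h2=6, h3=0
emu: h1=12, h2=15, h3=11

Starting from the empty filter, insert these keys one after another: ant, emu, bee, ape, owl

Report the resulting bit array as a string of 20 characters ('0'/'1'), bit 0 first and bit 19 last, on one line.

Start: bits=00000000000000000000
After insert 'ant': sets bits 12 19 -> bits=00000000000010000001
After insert 'emu': sets bits 11 12 15 -> bits=00000000000110010001
After insert 'bee': sets bits 8 15 17 -> bits=00000000100110010101
After insert 'ape': sets bits 6 11 15 -> bits=00000010100110010101
After insert 'owl': sets bits 0 6 17 -> bits=10000010100110010101

Answer: 10000010100110010101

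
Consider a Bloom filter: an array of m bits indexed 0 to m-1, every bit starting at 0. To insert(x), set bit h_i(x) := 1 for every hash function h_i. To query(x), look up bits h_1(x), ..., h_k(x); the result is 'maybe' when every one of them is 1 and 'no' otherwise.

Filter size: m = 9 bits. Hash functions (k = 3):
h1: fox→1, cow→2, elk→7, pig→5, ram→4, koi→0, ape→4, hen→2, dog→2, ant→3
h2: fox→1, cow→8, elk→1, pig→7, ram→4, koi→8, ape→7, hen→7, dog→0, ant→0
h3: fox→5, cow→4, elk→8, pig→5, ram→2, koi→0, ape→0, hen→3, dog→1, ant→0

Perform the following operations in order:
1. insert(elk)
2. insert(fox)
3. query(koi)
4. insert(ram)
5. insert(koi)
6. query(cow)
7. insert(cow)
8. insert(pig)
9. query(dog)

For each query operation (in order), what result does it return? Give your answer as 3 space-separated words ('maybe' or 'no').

Start: bits=000000000
Op 1: insert elk -> sets bits 1 7 8 -> bits=010000011
Op 2: insert fox -> sets bits 1 5 -> bits=010001011
Op 3: query koi -> checks bit0=0, bit8=1 (has a 0) -> no
Op 4: insert ram -> sets bits 2 4 -> bits=011011011
Op 5: insert koi -> sets bits 0 8 -> bits=111011011
Op 6: query cow -> checks bit2=1, bit4=1, bit8=1 (all 1) -> maybe
Op 7: insert cow -> sets bits 2 4 8 -> bits=111011011
Op 8: insert pig -> sets bits 5 7 -> bits=111011011
Op 9: query dog -> checks bit0=1, bit1=1, bit2=1 (all 1) -> maybe
Query results in order: no maybe maybe

Answer: no maybe maybe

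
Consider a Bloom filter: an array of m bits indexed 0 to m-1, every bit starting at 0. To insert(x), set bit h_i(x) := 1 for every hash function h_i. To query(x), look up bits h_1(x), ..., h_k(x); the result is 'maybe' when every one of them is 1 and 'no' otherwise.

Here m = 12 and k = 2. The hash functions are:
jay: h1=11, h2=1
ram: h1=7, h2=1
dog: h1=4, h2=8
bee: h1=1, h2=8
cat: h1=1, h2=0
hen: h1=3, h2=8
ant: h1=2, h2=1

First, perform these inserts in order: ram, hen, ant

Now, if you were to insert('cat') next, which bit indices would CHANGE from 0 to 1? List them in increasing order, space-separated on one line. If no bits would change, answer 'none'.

Answer: 0

Derivation:
Start: bits=000000000000
After insert 'ram': sets bits 1 7 -> bits=010000010000
After insert 'hen': sets bits 3 8 -> bits=010100011000
After insert 'ant': sets bits 1 2 -> bits=011100011000
insert 'cat' would touch bits 0 1; currently bit0=0, bit1=1
Bits that are 0 among those (would change 0->1): 0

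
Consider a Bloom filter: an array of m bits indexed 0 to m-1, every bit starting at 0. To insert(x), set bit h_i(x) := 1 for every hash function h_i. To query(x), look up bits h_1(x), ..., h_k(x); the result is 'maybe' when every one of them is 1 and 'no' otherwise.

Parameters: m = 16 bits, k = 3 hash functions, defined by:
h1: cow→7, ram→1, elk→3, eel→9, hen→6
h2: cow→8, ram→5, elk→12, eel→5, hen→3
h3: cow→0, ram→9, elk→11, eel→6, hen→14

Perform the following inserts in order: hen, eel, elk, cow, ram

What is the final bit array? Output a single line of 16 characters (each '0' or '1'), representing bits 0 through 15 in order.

Start: bits=0000000000000000
After insert 'hen': sets bits 3 6 14 -> bits=0001001000000010
After insert 'eel': sets bits 5 6 9 -> bits=0001011001000010
After insert 'elk': sets bits 3 11 12 -> bits=0001011001011010
After insert 'cow': sets bits 0 7 8 -> bits=1001011111011010
After insert 'ram': sets bits 1 5 9 -> bits=1101011111011010

Answer: 1101011111011010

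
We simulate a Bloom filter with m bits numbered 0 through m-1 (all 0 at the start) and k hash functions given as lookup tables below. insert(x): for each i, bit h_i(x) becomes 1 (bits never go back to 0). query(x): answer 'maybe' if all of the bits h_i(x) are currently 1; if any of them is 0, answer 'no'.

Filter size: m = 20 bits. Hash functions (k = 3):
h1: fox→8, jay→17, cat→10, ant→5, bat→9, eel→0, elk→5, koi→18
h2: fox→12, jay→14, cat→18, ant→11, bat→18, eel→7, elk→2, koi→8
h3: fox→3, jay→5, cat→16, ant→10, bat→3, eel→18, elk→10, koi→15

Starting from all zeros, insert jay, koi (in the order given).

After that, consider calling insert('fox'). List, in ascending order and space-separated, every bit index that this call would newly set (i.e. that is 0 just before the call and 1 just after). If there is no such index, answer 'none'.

Answer: 3 12

Derivation:
Start: bits=00000000000000000000
After insert 'jay': sets bits 5 14 17 -> bits=00000100000000100100
After insert 'koi': sets bits 8 15 18 -> bits=00000100100000110110
insert 'fox' would touch bits 3 8 12; currently bit3=0, bit8=1, bit12=0
Bits that are 0 among those (would change 0->1): 3 12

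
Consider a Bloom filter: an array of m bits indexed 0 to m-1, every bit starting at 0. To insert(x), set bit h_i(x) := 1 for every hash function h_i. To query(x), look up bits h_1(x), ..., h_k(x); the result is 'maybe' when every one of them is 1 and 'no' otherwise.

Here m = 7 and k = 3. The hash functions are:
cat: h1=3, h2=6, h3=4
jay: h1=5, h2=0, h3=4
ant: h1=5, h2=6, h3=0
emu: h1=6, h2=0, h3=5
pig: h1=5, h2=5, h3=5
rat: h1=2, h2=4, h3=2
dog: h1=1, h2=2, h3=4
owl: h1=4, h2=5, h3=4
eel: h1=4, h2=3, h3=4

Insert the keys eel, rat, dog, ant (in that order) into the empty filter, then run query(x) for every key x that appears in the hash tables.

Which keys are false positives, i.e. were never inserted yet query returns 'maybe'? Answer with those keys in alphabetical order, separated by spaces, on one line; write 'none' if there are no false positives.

Start: bits=0000000
After insert 'eel': sets bits 3 4 -> bits=0001100
After insert 'rat': sets bits 2 4 -> bits=0011100
After insert 'dog': sets bits 1 2 4 -> bits=0111100
After insert 'ant': sets bits 0 5 6 -> bits=1111111
Not inserted: cat emu jay owl pig — query each against bits=1111111:
query cat: checks bit3=1, bit4=1, bit6=1 (all 1) -> maybe => FALSE POSITIVE
query emu: checks bit0=1, bit5=1, bit6=1 (all 1) -> maybe => FALSE POSITIVE
query jay: checks bit0=1, bit4=1, bit5=1 (all 1) -> maybe => FALSE POSITIVE
query owl: checks bit4=1, bit5=1 (all 1) -> maybe => FALSE POSITIVE
query pig: checks bit5=1 (all 1) -> maybe => FALSE POSITIVE
False positives (alphabetical): cat emu jay owl pig

Answer: cat emu jay owl pig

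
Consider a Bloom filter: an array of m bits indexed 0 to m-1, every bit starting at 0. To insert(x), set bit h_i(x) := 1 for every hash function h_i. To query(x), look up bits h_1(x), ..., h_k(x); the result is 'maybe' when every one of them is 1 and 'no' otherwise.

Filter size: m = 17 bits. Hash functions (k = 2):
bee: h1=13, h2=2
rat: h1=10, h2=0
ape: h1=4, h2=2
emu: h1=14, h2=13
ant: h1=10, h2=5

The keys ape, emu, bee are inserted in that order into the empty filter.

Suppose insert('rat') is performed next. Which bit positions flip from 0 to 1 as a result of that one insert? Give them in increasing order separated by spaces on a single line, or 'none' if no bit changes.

Answer: 0 10

Derivation:
Start: bits=00000000000000000
After insert 'ape': sets bits 2 4 -> bits=00101000000000000
After insert 'emu': sets bits 13 14 -> bits=00101000000001100
After insert 'bee': sets bits 2 13 -> bits=00101000000001100
insert 'rat' would touch bits 0 10; currently bit0=0, bit10=0
Bits that are 0 among those (would change 0->1): 0 10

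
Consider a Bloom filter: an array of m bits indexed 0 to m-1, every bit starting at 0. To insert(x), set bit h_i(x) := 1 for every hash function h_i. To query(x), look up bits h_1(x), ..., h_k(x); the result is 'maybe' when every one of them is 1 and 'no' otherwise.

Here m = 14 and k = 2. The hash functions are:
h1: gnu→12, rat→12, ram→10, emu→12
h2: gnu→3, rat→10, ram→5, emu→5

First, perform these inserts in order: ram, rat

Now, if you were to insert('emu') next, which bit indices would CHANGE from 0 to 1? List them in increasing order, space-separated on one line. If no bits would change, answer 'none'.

Start: bits=00000000000000
After insert 'ram': sets bits 5 10 -> bits=00000100001000
After insert 'rat': sets bits 10 12 -> bits=00000100001010
insert 'emu' would touch bits 5 12; currently bit5=1, bit12=1
Bits that are 0 among those (would change 0->1): none

Answer: none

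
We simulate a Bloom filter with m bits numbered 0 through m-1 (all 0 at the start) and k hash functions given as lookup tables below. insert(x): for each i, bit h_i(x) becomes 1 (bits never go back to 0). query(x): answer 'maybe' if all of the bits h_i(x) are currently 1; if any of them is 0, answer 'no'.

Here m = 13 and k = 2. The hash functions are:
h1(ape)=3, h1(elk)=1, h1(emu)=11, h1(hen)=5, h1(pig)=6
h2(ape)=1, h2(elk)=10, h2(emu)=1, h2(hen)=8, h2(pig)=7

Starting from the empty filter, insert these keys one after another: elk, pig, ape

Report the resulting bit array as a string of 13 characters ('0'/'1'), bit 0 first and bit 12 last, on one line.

Start: bits=0000000000000
After insert 'elk': sets bits 1 10 -> bits=0100000000100
After insert 'pig': sets bits 6 7 -> bits=0100001100100
After insert 'ape': sets bits 1 3 -> bits=0101001100100

Answer: 0101001100100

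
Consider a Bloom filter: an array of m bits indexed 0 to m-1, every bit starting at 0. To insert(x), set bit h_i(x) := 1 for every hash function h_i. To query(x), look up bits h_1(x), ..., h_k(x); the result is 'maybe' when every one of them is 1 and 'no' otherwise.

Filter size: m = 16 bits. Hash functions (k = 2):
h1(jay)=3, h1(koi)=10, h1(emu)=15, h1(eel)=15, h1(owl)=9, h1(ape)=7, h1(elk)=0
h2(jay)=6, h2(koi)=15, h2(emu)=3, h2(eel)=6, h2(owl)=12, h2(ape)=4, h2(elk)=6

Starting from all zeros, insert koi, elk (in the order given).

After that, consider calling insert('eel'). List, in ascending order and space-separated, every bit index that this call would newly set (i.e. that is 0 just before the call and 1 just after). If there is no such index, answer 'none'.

Answer: none

Derivation:
Start: bits=0000000000000000
After insert 'koi': sets bits 10 15 -> bits=0000000000100001
After insert 'elk': sets bits 0 6 -> bits=1000001000100001
insert 'eel' would touch bits 6 15; currently bit6=1, bit15=1
Bits that are 0 among those (would change 0->1): none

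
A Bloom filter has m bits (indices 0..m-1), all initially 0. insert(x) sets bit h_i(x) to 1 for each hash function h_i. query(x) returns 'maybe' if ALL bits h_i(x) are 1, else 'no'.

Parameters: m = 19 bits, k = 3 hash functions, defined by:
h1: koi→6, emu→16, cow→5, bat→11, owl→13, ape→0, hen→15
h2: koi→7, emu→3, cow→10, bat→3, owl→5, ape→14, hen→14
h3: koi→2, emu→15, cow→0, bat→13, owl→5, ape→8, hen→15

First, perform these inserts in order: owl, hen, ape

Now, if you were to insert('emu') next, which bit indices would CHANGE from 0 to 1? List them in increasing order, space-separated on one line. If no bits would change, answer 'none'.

Start: bits=0000000000000000000
After insert 'owl': sets bits 5 13 -> bits=0000010000000100000
After insert 'hen': sets bits 14 15 -> bits=0000010000000111000
After insert 'ape': sets bits 0 8 14 -> bits=1000010010000111000
insert 'emu' would touch bits 3 15 16; currently bit3=0, bit15=1, bit16=0
Bits that are 0 among those (would change 0->1): 3 16

Answer: 3 16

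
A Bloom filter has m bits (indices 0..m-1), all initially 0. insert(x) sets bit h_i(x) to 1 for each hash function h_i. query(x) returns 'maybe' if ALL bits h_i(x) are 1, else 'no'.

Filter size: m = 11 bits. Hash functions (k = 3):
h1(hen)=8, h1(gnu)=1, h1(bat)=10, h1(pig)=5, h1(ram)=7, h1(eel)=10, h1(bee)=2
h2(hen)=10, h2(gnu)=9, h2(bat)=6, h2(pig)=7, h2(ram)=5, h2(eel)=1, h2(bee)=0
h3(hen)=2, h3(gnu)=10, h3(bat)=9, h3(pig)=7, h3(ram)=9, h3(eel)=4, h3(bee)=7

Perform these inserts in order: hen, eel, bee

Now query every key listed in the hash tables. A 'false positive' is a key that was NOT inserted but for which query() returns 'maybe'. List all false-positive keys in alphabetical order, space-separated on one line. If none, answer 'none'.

Answer: none

Derivation:
Start: bits=00000000000
After insert 'hen': sets bits 2 8 10 -> bits=00100000101
After insert 'eel': sets bits 1 4 10 -> bits=01101000101
After insert 'bee': sets bits 0 2 7 -> bits=11101001101
Not inserted: bat gnu pig ram — query each against bits=11101001101:
query bat: checks bit6=0, bit9=0, bit10=1 (has a 0) -> no => not a false positive
query gnu: checks bit1=1, bit9=0, bit10=1 (has a 0) -> no => not a false positive
query pig: checks bit5=0, bit7=1 (has a 0) -> no => not a false positive
query ram: checks bit5=0, bit7=1, bit9=0 (has a 0) -> no => not a false positive
False positives (alphabetical): none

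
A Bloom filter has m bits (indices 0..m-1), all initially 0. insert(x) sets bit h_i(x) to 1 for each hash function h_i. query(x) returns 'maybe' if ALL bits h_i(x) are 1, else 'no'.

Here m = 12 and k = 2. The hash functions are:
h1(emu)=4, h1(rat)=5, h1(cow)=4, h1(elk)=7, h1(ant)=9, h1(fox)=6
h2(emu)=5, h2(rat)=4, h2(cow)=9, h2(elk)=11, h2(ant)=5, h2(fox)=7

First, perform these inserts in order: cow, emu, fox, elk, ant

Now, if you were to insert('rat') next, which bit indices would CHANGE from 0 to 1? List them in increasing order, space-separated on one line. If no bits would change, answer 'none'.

Answer: none

Derivation:
Start: bits=000000000000
After insert 'cow': sets bits 4 9 -> bits=000010000100
After insert 'emu': sets bits 4 5 -> bits=000011000100
After insert 'fox': sets bits 6 7 -> bits=000011110100
After insert 'elk': sets bits 7 11 -> bits=000011110101
After insert 'ant': sets bits 5 9 -> bits=000011110101
insert 'rat' would touch bits 4 5; currently bit4=1, bit5=1
Bits that are 0 among those (would change 0->1): none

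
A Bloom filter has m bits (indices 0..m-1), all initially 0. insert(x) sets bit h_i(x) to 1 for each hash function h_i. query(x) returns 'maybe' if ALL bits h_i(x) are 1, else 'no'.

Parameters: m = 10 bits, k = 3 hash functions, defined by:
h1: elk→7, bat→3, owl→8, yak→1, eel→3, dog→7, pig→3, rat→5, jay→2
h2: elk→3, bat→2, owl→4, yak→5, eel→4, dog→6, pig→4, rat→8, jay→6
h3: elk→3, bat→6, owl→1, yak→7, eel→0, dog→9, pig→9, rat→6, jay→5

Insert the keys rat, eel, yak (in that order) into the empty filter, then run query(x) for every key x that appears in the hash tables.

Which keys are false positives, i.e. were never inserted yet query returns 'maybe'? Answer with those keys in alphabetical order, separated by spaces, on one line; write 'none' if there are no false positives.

Answer: elk owl

Derivation:
Start: bits=0000000000
After insert 'rat': sets bits 5 6 8 -> bits=0000011010
After insert 'eel': sets bits 0 3 4 -> bits=1001111010
After insert 'yak': sets bits 1 5 7 -> bits=1101111110
Not inserted: bat dog elk jay owl pig — query each against bits=1101111110:
query bat: checks bit2=0, bit3=1, bit6=1 (has a 0) -> no => not a false positive
query dog: checks bit6=1, bit7=1, bit9=0 (has a 0) -> no => not a false positive
query elk: checks bit3=1, bit7=1 (all 1) -> maybe => FALSE POSITIVE
query jay: checks bit2=0, bit5=1, bit6=1 (has a 0) -> no => not a false positive
query owl: checks bit1=1, bit4=1, bit8=1 (all 1) -> maybe => FALSE POSITIVE
query pig: checks bit3=1, bit4=1, bit9=0 (has a 0) -> no => not a false positive
False positives (alphabetical): elk owl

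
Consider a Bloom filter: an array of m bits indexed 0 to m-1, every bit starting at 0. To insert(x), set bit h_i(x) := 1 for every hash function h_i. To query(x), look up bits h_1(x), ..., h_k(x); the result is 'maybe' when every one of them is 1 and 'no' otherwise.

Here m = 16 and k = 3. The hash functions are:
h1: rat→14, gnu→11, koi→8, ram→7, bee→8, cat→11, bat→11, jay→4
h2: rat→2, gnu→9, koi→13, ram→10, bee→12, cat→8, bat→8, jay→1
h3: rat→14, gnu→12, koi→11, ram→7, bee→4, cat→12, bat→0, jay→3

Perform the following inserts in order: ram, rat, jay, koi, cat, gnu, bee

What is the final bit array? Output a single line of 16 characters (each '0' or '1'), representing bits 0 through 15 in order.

Answer: 0111100111111110

Derivation:
Start: bits=0000000000000000
After insert 'ram': sets bits 7 10 -> bits=0000000100100000
After insert 'rat': sets bits 2 14 -> bits=0010000100100010
After insert 'jay': sets bits 1 3 4 -> bits=0111100100100010
After insert 'koi': sets bits 8 11 13 -> bits=0111100110110110
After insert 'cat': sets bits 8 11 12 -> bits=0111100110111110
After insert 'gnu': sets bits 9 11 12 -> bits=0111100111111110
After insert 'bee': sets bits 4 8 12 -> bits=0111100111111110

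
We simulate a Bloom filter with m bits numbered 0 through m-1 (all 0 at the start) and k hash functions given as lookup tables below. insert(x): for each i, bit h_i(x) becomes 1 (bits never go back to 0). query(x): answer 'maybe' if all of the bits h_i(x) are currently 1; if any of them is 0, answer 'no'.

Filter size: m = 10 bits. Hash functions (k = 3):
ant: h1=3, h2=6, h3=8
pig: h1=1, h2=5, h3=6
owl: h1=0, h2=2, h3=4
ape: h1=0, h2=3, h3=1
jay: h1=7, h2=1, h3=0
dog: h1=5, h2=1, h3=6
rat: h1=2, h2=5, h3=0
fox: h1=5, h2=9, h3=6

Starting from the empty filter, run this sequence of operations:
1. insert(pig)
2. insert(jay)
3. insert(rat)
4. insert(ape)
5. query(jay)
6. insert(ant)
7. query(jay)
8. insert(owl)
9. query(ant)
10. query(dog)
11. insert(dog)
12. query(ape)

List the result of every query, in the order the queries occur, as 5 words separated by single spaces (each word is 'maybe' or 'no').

Start: bits=0000000000
Op 1: insert pig -> sets bits 1 5 6 -> bits=0100011000
Op 2: insert jay -> sets bits 0 1 7 -> bits=1100011100
Op 3: insert rat -> sets bits 0 2 5 -> bits=1110011100
Op 4: insert ape -> sets bits 0 1 3 -> bits=1111011100
Op 5: query jay -> checks bit0=1, bit1=1, bit7=1 (all 1) -> maybe
Op 6: insert ant -> sets bits 3 6 8 -> bits=1111011110
Op 7: query jay -> checks bit0=1, bit1=1, bit7=1 (all 1) -> maybe
Op 8: insert owl -> sets bits 0 2 4 -> bits=1111111110
Op 9: query ant -> checks bit3=1, bit6=1, bit8=1 (all 1) -> maybe
Op 10: query dog -> checks bit1=1, bit5=1, bit6=1 (all 1) -> maybe
Op 11: insert dog -> sets bits 1 5 6 -> bits=1111111110
Op 12: query ape -> checks bit0=1, bit1=1, bit3=1 (all 1) -> maybe
Query results in order: maybe maybe maybe maybe maybe

Answer: maybe maybe maybe maybe maybe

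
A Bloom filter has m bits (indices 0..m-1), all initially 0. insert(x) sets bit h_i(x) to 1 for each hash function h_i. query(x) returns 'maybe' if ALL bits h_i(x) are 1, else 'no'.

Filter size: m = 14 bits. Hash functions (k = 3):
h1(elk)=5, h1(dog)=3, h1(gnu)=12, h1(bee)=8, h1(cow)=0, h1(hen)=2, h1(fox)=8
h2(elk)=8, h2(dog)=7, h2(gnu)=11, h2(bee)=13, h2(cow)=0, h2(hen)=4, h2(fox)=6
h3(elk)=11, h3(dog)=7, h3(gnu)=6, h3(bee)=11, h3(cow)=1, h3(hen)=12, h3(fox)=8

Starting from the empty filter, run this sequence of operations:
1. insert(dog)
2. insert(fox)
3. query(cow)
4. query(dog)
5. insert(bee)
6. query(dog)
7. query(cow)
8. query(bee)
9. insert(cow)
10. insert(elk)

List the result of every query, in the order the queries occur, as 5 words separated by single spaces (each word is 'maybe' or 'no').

Start: bits=00000000000000
Op 1: insert dog -> sets bits 3 7 -> bits=00010001000000
Op 2: insert fox -> sets bits 6 8 -> bits=00010011100000
Op 3: query cow -> checks bit0=0, bit1=0 (has a 0) -> no
Op 4: query dog -> checks bit3=1, bit7=1 (all 1) -> maybe
Op 5: insert bee -> sets bits 8 11 13 -> bits=00010011100101
Op 6: query dog -> checks bit3=1, bit7=1 (all 1) -> maybe
Op 7: query cow -> checks bit0=0, bit1=0 (has a 0) -> no
Op 8: query bee -> checks bit8=1, bit11=1, bit13=1 (all 1) -> maybe
Op 9: insert cow -> sets bits 0 1 -> bits=11010011100101
Op 10: insert elk -> sets bits 5 8 11 -> bits=11010111100101
Query results in order: no maybe maybe no maybe

Answer: no maybe maybe no maybe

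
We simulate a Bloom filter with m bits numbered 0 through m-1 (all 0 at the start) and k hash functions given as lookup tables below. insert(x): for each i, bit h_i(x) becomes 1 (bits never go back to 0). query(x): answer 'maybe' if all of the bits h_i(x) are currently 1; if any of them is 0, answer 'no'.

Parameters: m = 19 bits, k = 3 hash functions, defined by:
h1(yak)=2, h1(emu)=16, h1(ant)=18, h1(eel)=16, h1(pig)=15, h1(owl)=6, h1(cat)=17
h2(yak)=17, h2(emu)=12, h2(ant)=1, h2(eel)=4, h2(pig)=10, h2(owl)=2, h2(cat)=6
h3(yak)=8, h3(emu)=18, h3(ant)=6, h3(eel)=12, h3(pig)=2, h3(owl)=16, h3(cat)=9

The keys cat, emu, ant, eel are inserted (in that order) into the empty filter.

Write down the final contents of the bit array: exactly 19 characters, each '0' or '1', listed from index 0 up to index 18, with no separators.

Answer: 0100101001001000111

Derivation:
Start: bits=0000000000000000000
After insert 'cat': sets bits 6 9 17 -> bits=0000001001000000010
After insert 'emu': sets bits 12 16 18 -> bits=0000001001001000111
After insert 'ant': sets bits 1 6 18 -> bits=0100001001001000111
After insert 'eel': sets bits 4 12 16 -> bits=0100101001001000111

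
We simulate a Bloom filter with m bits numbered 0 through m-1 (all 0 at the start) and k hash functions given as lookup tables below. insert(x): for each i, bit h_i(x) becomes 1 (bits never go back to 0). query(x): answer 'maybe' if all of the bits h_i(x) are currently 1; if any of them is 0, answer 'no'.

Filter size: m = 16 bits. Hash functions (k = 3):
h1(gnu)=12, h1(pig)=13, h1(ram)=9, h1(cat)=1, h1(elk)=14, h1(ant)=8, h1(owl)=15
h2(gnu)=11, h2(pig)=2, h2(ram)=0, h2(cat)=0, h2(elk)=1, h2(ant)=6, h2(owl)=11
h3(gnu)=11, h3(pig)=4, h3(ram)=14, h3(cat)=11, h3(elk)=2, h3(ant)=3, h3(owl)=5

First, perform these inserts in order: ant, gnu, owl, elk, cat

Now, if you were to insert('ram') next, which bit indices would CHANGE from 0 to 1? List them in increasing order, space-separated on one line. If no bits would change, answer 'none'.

Answer: 9

Derivation:
Start: bits=0000000000000000
After insert 'ant': sets bits 3 6 8 -> bits=0001001010000000
After insert 'gnu': sets bits 11 12 -> bits=0001001010011000
After insert 'owl': sets bits 5 11 15 -> bits=0001011010011001
After insert 'elk': sets bits 1 2 14 -> bits=0111011010011011
After insert 'cat': sets bits 0 1 11 -> bits=1111011010011011
insert 'ram' would touch bits 0 9 14; currently bit0=1, bit9=0, bit14=1
Bits that are 0 among those (would change 0->1): 9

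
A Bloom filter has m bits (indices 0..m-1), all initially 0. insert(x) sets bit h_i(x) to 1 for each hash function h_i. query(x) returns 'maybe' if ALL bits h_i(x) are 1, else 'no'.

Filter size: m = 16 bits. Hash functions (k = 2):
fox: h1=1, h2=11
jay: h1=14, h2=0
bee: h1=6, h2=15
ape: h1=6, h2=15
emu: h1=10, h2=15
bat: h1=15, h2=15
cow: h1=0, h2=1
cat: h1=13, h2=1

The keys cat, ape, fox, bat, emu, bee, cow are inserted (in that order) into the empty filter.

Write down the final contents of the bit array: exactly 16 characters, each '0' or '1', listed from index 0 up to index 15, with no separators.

Answer: 1100001000110101

Derivation:
Start: bits=0000000000000000
After insert 'cat': sets bits 1 13 -> bits=0100000000000100
After insert 'ape': sets bits 6 15 -> bits=0100001000000101
After insert 'fox': sets bits 1 11 -> bits=0100001000010101
After insert 'bat': sets bits 15 -> bits=0100001000010101
After insert 'emu': sets bits 10 15 -> bits=0100001000110101
After insert 'bee': sets bits 6 15 -> bits=0100001000110101
After insert 'cow': sets bits 0 1 -> bits=1100001000110101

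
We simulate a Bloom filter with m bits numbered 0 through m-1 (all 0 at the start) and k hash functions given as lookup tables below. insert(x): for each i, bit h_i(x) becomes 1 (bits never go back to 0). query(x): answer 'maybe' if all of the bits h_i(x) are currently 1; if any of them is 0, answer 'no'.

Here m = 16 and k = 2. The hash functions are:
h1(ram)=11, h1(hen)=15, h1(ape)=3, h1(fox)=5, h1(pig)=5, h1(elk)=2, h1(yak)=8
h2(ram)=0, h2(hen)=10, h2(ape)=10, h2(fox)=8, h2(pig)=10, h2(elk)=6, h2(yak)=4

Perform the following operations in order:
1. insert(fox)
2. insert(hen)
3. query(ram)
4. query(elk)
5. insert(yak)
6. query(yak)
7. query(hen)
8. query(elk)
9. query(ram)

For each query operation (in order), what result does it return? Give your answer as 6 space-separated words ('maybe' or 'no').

Answer: no no maybe maybe no no

Derivation:
Start: bits=0000000000000000
Op 1: insert fox -> sets bits 5 8 -> bits=0000010010000000
Op 2: insert hen -> sets bits 10 15 -> bits=0000010010100001
Op 3: query ram -> checks bit0=0, bit11=0 (has a 0) -> no
Op 4: query elk -> checks bit2=0, bit6=0 (has a 0) -> no
Op 5: insert yak -> sets bits 4 8 -> bits=0000110010100001
Op 6: query yak -> checks bit4=1, bit8=1 (all 1) -> maybe
Op 7: query hen -> checks bit10=1, bit15=1 (all 1) -> maybe
Op 8: query elk -> checks bit2=0, bit6=0 (has a 0) -> no
Op 9: query ram -> checks bit0=0, bit11=0 (has a 0) -> no
Query results in order: no no maybe maybe no no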